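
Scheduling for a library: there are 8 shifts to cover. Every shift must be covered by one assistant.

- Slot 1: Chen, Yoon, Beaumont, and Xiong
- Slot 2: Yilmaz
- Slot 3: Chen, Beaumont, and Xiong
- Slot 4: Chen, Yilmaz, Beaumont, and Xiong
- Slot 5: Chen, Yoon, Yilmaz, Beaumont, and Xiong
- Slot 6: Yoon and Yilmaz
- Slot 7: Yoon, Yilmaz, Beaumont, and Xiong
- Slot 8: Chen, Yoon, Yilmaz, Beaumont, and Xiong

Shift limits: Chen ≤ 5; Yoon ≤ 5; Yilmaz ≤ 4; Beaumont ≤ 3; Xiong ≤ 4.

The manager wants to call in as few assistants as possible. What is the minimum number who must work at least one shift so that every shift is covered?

8 slots to fill and no one can take more than 5, so at least ⌈8/5⌉ = 2 assistants are needed.
Chen and Yilmaz alone can cover everything: Slot 1→Chen, Slot 2→Yilmaz, Slot 3→Chen, Slot 4→Chen, Slot 5→Chen, Slot 6→Yilmaz, Slot 7→Yilmaz, Slot 8→Chen.

2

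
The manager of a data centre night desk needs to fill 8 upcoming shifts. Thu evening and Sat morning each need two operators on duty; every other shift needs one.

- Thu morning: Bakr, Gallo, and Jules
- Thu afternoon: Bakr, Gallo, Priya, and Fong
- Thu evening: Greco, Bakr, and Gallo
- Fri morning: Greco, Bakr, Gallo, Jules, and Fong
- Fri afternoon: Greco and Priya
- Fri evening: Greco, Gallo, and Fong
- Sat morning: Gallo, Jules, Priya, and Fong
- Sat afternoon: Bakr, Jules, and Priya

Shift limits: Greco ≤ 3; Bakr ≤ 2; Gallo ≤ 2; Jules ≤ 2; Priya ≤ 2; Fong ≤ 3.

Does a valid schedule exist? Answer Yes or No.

Yes

One valid schedule: Thu morning→Bakr, Thu afternoon→Gallo, Thu evening→Greco+Bakr, Fri morning→Gallo, Fri afternoon→Greco, Fri evening→Greco, Sat morning→Jules+Priya, Sat afternoon→Jules.
Loads: Greco 3/3, Bakr 2/2, Gallo 2/2, Jules 2/2, Priya 1/2, Fong 0/3 — all within limits.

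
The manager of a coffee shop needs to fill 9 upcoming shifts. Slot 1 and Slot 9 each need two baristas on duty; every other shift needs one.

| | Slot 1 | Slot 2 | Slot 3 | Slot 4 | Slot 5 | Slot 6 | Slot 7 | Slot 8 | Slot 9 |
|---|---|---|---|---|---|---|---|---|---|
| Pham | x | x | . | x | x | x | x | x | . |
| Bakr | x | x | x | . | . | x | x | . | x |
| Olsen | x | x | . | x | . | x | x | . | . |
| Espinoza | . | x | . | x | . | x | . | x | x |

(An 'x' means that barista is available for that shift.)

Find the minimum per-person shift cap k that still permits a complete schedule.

With 4 baristas and 11 worker-slots to fill, someone must work at least ⌈11/4⌉ = 3 shifts, so k ≥ 3.
k = 3 works: Slot 1→Pham+Bakr, Slot 2→Olsen, Slot 3→Bakr, Slot 4→Olsen, Slot 5→Pham, Slot 6→Espinoza, Slot 7→Olsen, Slot 8→Pham, Slot 9→Bakr+Espinoza.
Loads: Pham 3, Bakr 3, Olsen 3, Espinoza 2 — all ≤ 3.

3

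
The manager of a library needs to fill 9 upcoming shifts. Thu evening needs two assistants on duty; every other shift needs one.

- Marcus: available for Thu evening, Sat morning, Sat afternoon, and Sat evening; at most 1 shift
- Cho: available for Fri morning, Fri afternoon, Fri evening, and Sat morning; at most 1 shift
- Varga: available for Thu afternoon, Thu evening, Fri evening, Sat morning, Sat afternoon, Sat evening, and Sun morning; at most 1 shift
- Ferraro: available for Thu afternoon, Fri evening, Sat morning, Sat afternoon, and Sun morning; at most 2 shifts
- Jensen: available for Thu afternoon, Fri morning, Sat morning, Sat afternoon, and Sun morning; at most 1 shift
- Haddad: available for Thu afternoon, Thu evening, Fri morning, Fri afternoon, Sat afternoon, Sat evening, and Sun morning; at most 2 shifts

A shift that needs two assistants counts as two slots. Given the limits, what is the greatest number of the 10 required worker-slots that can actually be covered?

8

Total capacity across all assistants is 1+1+1+2+1+2 = 8, and 10 slots are needed, so at most 8 can be filled.
An assignment achieving 8: Thu afternoon→Ferraro, Thu evening→Marcus+Varga, Fri morning→Jensen, Fri afternoon→Cho, Fri evening→Ferraro, Sat evening→Haddad, Sun morning→Haddad.
Loads: Marcus 1/1, Cho 1/1, Varga 1/1, Ferraro 2/2, Jensen 1/1, Haddad 2/2.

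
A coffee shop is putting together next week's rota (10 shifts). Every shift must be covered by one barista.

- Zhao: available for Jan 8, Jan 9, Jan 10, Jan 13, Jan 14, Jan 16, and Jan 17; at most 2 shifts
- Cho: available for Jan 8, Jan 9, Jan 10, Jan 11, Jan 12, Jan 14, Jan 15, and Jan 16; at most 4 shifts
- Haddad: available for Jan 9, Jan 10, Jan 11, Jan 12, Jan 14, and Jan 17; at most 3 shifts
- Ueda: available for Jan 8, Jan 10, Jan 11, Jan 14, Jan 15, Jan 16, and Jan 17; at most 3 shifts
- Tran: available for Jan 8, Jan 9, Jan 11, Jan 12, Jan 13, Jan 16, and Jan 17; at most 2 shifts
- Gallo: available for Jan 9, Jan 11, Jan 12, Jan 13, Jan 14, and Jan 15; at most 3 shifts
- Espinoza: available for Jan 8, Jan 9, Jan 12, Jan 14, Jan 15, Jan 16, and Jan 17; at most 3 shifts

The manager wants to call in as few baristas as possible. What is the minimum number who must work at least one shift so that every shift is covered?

10 slots to fill and no one can take more than 4, so at least ⌈10/4⌉ = 3 baristas are needed.
Cho, Haddad, and Gallo alone can cover everything: Jan 8→Cho, Jan 9→Haddad, Jan 10→Cho, Jan 11→Haddad, Jan 12→Gallo, Jan 13→Gallo, Jan 14→Gallo, Jan 15→Cho, Jan 16→Cho, Jan 17→Haddad.

3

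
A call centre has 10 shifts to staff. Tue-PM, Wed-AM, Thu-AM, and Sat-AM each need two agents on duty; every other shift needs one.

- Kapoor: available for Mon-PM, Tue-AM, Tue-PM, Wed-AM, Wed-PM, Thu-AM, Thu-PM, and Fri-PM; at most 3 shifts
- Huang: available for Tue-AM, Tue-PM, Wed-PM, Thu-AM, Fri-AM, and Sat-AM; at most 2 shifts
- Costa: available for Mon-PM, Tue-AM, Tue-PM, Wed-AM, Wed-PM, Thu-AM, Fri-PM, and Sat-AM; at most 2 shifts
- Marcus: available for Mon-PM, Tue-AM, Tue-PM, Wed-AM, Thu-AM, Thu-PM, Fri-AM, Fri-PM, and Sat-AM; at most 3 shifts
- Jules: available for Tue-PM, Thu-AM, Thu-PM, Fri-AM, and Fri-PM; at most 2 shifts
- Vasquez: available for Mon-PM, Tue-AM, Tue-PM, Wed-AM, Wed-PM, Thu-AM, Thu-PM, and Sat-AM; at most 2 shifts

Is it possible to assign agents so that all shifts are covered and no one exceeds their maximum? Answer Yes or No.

One valid schedule: Mon-PM→Kapoor, Tue-AM→Huang, Tue-PM→Marcus+Jules, Wed-AM→Costa+Marcus, Wed-PM→Kapoor, Thu-AM→Jules+Vasquez, Thu-PM→Kapoor, Fri-AM→Huang, Fri-PM→Costa, Sat-AM→Marcus+Vasquez.
Loads: Kapoor 3/3, Huang 2/2, Costa 2/2, Marcus 3/3, Jules 2/2, Vasquez 2/2 — all within limits.

Yes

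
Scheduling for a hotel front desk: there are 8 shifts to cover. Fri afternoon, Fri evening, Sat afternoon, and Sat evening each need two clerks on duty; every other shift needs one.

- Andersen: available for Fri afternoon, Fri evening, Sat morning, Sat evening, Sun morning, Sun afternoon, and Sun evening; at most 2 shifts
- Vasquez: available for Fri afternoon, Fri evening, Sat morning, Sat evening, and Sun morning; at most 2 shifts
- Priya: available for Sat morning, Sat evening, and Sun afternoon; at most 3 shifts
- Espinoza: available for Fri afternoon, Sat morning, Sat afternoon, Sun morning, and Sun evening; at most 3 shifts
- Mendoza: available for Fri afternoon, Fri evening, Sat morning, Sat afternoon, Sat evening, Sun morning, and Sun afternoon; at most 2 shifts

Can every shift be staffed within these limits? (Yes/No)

Yes

Sat afternoon can only be covered by Espinoza and Mendoza, so that assignment is forced.
One valid schedule: Fri afternoon→Vasquez+Espinoza, Fri evening→Andersen+Vasquez, Sat morning→Priya, Sat afternoon→Espinoza+Mendoza, Sat evening→Priya+Mendoza, Sun morning→Espinoza, Sun afternoon→Priya, Sun evening→Andersen.
Loads: Andersen 2/2, Vasquez 2/2, Priya 3/3, Espinoza 3/3, Mendoza 2/2 — all within limits.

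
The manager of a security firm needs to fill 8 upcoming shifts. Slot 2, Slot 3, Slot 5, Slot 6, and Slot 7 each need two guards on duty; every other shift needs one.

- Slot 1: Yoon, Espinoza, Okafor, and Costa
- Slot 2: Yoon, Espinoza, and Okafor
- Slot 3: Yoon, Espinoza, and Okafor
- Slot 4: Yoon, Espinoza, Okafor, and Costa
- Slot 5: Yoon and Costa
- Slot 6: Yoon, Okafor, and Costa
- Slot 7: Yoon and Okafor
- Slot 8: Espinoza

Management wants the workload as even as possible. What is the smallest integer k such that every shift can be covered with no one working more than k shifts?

With 4 guards and 13 worker-slots to fill, someone must work at least ⌈13/4⌉ = 4 shifts, so k ≥ 4.
k = 4 works: Slot 1→Espinoza, Slot 2→Yoon+Espinoza, Slot 3→Yoon+Espinoza, Slot 4→Okafor, Slot 5→Yoon+Costa, Slot 6→Okafor+Costa, Slot 7→Yoon+Okafor, Slot 8→Espinoza.
Loads: Yoon 4, Espinoza 4, Okafor 3, Costa 2 — all ≤ 4.

4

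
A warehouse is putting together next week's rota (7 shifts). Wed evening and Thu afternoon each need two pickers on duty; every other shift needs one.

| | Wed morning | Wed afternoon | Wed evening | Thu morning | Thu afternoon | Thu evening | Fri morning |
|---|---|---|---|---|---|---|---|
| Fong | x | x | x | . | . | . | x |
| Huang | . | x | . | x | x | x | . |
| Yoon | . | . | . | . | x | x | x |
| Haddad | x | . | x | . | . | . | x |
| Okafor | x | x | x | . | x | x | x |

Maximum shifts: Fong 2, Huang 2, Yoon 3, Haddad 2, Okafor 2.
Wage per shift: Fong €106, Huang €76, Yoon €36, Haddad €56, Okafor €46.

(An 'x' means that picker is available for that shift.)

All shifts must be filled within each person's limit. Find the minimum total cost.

Thu morning can only be covered by Huang, so that assignment is forced.
Picking the cheapest available picker for each shift independently would cost €424, but that ignores the shift limits.
An optimal schedule: Wed morning→Haddad, Wed afternoon→Okafor, Wed evening→Okafor+Haddad, Thu morning→Huang, Thu afternoon→Yoon+Huang, Thu evening→Yoon, Fri morning→Yoon.
Total: 56 + 46 + 46 + 56 + 76 + 36 + 76 + 36 + 36 = €464.

€464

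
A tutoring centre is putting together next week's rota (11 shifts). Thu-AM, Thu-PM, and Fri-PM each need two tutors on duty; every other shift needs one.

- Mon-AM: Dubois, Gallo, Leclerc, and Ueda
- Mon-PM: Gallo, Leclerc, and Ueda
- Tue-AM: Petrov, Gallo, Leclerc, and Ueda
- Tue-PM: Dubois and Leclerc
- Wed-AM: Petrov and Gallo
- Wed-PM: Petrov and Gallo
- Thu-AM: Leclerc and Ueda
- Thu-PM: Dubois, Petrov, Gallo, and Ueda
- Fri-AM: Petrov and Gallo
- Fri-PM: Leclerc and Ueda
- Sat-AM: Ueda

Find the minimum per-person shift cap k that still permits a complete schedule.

3

With 5 tutors and 14 worker-slots to fill, someone must work at least ⌈14/5⌉ = 3 shifts, so k ≥ 3.
k = 3 works: Mon-AM→Dubois, Mon-PM→Gallo, Tue-AM→Gallo, Tue-PM→Dubois, Wed-AM→Petrov, Wed-PM→Petrov, Thu-AM→Leclerc+Ueda, Thu-PM→Dubois+Gallo, Fri-AM→Petrov, Fri-PM→Leclerc+Ueda, Sat-AM→Ueda.
Loads: Dubois 3, Petrov 3, Gallo 3, Leclerc 2, Ueda 3 — all ≤ 3.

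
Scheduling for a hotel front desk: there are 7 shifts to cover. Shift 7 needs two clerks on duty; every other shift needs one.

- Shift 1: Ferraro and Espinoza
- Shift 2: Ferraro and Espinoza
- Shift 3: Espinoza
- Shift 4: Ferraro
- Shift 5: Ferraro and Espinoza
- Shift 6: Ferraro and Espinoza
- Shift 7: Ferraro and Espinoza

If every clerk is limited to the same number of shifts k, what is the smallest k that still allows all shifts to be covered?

4

With 2 clerks and 8 worker-slots to fill, someone must work at least ⌈8/2⌉ = 4 shifts, so k ≥ 4.
k = 4 works: Shift 1→Ferraro, Shift 2→Ferraro, Shift 3→Espinoza, Shift 4→Ferraro, Shift 5→Espinoza, Shift 6→Espinoza, Shift 7→Ferraro+Espinoza.
Loads: Ferraro 4, Espinoza 4 — all ≤ 4.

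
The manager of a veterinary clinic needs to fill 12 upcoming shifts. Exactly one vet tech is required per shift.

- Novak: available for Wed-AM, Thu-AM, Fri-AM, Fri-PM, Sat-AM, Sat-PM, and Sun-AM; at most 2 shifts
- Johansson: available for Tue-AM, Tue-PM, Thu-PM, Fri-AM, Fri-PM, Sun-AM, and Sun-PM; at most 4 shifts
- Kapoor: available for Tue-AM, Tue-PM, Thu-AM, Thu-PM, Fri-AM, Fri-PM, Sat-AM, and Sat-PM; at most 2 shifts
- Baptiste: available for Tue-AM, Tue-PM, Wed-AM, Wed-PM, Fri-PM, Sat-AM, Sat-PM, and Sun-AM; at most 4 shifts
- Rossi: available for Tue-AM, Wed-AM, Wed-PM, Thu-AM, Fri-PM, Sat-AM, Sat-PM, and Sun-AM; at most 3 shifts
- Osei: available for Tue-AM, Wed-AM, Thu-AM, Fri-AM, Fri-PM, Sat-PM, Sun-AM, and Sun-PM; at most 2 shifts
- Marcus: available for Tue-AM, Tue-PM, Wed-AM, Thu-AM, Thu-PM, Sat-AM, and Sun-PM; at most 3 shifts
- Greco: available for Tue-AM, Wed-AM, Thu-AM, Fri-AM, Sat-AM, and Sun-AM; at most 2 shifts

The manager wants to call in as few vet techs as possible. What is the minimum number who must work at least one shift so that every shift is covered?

12 slots to fill and no one can take more than 4, so at least ⌈12/4⌉ = 3 vet techs are needed.
Any 3 vet techs together have capacity at most 4+4+3 = 11 < 12 slots, so 3 can never suffice.
Novak, Johansson, Kapoor, and Baptiste alone can cover everything: Tue-AM→Johansson, Tue-PM→Johansson, Wed-AM→Novak, Wed-PM→Baptiste, Thu-AM→Novak, Thu-PM→Johansson, Fri-AM→Kapoor, Fri-PM→Baptiste, Sat-AM→Kapoor, Sat-PM→Baptiste, Sun-AM→Baptiste, Sun-PM→Johansson.

4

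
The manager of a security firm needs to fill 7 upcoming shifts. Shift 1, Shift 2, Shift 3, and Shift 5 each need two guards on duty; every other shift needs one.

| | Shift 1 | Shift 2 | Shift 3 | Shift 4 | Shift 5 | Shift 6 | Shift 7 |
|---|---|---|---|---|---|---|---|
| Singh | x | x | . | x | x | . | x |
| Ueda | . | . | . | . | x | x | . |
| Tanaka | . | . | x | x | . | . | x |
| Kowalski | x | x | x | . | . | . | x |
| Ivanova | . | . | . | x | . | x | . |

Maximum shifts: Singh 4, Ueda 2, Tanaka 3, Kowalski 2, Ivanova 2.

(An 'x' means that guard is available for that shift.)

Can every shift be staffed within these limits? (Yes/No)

Total capacity is 13 and 11 slots are needed, so capacity alone doesn't rule it out.
Shifts {Shift 1, Shift 2, Shift 3} need 6 worker-slots in total, but the guards available for any of those shifts (Singh, Tanaka, and Kowalski) can supply at most 5 among them. So no valid schedule exists.

No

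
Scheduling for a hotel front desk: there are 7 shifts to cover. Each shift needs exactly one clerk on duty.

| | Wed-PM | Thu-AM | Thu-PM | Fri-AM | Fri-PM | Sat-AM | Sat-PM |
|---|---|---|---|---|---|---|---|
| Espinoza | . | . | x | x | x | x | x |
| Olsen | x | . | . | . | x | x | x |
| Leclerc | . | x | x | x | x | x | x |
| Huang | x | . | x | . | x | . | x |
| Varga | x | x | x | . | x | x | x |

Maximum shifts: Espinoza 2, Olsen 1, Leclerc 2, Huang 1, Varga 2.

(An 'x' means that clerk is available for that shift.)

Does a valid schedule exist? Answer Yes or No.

One valid schedule: Wed-PM→Olsen, Thu-AM→Leclerc, Thu-PM→Espinoza, Fri-AM→Espinoza, Fri-PM→Huang, Sat-AM→Leclerc, Sat-PM→Varga.
Loads: Espinoza 2/2, Olsen 1/1, Leclerc 2/2, Huang 1/1, Varga 1/2 — all within limits.

Yes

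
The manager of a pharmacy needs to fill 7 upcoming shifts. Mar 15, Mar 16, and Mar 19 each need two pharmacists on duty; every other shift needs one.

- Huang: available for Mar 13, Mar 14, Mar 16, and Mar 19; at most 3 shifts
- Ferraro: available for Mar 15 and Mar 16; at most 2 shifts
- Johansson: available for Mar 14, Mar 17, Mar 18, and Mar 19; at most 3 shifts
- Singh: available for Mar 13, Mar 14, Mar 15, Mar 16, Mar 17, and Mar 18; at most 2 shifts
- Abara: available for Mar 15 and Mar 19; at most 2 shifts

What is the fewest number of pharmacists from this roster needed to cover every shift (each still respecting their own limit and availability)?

4

10 slots to fill and no one can take more than 3, so at least ⌈10/3⌉ = 4 pharmacists are needed.
Huang, Ferraro, Johansson, and Singh alone can cover everything: Mar 13→Huang, Mar 14→Huang, Mar 15→Ferraro+Singh, Mar 16→Ferraro+Singh, Mar 17→Johansson, Mar 18→Johansson, Mar 19→Huang+Johansson.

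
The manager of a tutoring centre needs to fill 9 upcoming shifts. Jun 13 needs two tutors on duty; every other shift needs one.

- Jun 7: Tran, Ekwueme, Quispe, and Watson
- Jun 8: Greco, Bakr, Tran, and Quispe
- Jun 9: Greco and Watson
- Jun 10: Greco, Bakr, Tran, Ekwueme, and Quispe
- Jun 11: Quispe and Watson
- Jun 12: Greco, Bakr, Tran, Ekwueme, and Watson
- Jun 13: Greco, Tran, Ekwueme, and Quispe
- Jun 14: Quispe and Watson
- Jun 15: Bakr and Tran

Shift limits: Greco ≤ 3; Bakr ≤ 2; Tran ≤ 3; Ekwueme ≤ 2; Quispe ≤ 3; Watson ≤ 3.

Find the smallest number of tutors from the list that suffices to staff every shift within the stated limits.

10 slots to fill and no one can take more than 3, so at least ⌈10/3⌉ = 4 tutors are needed.
Greco, Bakr, Tran, and Quispe alone can cover everything: Jun 7→Tran, Jun 8→Bakr, Jun 9→Greco, Jun 10→Tran, Jun 11→Quispe, Jun 12→Greco, Jun 13→Greco+Tran, Jun 14→Quispe, Jun 15→Bakr.

4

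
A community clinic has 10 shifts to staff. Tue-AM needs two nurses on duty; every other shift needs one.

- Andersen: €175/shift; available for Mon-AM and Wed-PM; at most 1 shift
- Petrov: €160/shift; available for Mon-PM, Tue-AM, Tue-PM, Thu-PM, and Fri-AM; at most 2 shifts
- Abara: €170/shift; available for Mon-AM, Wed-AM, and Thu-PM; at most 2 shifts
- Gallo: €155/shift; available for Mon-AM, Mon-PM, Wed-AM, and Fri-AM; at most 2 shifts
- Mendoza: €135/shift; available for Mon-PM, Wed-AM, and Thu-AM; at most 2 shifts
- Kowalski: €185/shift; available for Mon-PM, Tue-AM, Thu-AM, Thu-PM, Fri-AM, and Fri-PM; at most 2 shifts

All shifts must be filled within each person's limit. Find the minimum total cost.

Tue-AM can only be covered by Petrov and Kowalski, so that assignment is forced.
Tue-PM can only be covered by Petrov, so that assignment is forced.
Wed-PM can only be covered by Andersen, so that assignment is forced.
Picking the cheapest available nurse for each shift independently would cost €1740, but that ignores the shift limits.
An optimal schedule: Mon-AM→Abara, Mon-PM→Mendoza, Tue-AM→Petrov+Kowalski, Tue-PM→Petrov, Wed-AM→Gallo, Wed-PM→Andersen, Thu-AM→Mendoza, Thu-PM→Abara, Fri-AM→Gallo, Fri-PM→Kowalski.
Total: 170 + 135 + 160 + 185 + 160 + 155 + 175 + 135 + 170 + 155 + 185 = €1785.

€1785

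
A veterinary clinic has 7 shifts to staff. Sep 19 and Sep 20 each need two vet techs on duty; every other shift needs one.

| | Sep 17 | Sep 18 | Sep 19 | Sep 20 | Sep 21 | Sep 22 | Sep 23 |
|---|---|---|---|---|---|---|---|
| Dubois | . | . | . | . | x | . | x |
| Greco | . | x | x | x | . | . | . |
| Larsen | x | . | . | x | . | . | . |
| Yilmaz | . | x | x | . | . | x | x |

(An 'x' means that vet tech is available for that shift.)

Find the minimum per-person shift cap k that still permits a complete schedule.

3

With 4 vet techs and 9 worker-slots to fill, someone must work at least ⌈9/4⌉ = 3 shifts, so k ≥ 3.
k = 3 works: Sep 17→Larsen, Sep 18→Greco, Sep 19→Greco+Yilmaz, Sep 20→Greco+Larsen, Sep 21→Dubois, Sep 22→Yilmaz, Sep 23→Dubois.
Loads: Dubois 2, Greco 3, Larsen 2, Yilmaz 2 — all ≤ 3.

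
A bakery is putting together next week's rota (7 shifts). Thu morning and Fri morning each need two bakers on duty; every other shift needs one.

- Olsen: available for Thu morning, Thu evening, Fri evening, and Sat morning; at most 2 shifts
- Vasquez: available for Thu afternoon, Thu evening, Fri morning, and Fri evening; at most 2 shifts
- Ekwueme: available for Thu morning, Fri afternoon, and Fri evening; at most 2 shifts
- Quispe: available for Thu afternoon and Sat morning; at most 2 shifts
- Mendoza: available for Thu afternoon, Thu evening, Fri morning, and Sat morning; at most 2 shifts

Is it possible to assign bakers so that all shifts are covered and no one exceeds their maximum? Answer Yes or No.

Thu morning can only be covered by Olsen and Ekwueme, so that assignment is forced.
Fri morning can only be covered by Vasquez and Mendoza, so that assignment is forced.
Fri afternoon can only be covered by Ekwueme, so that assignment is forced.
One valid schedule: Thu morning→Olsen+Ekwueme, Thu afternoon→Vasquez, Thu evening→Mendoza, Fri morning→Vasquez+Mendoza, Fri afternoon→Ekwueme, Fri evening→Olsen, Sat morning→Quispe.
Loads: Olsen 2/2, Vasquez 2/2, Ekwueme 2/2, Quispe 1/2, Mendoza 2/2 — all within limits.

Yes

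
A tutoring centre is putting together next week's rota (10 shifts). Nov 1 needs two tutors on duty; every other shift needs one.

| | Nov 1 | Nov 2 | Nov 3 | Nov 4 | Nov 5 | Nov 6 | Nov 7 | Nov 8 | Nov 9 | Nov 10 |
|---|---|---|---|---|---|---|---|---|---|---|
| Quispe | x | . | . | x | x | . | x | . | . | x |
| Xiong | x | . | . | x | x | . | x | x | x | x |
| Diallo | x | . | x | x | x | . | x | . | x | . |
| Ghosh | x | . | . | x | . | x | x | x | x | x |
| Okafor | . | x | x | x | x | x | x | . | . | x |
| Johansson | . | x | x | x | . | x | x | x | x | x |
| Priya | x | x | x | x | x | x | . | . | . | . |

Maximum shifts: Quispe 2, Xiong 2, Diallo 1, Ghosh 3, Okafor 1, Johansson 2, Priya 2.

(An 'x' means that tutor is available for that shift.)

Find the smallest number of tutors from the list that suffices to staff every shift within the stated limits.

5

11 slots to fill and no one can take more than 3, so at least ⌈11/3⌉ = 4 tutors are needed.
Any 4 tutors together have capacity at most 3+2+2+2 = 9 < 11 slots, so 4 can never suffice.
Quispe, Xiong, Ghosh, Johansson, and Priya alone can cover everything: Nov 1→Ghosh+Priya, Nov 2→Johansson, Nov 3→Johansson, Nov 4→Priya, Nov 5→Quispe, Nov 6→Ghosh, Nov 7→Quispe, Nov 8→Xiong, Nov 9→Xiong, Nov 10→Ghosh.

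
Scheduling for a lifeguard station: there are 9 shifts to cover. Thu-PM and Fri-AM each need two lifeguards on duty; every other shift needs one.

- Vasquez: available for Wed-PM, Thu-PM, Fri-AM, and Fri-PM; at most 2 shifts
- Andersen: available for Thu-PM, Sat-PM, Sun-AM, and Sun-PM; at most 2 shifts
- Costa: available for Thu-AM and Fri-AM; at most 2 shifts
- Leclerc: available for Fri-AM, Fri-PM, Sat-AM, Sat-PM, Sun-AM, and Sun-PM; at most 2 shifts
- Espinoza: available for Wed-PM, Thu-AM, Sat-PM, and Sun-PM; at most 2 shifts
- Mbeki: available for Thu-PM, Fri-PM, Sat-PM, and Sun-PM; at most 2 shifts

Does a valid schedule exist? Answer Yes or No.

Yes

Sat-AM can only be covered by Leclerc, so that assignment is forced.
One valid schedule: Wed-PM→Vasquez, Thu-AM→Costa, Thu-PM→Vasquez+Andersen, Fri-AM→Costa+Leclerc, Fri-PM→Mbeki, Sat-AM→Leclerc, Sat-PM→Espinoza, Sun-AM→Andersen, Sun-PM→Espinoza.
Loads: Vasquez 2/2, Andersen 2/2, Costa 2/2, Leclerc 2/2, Espinoza 2/2, Mbeki 1/2 — all within limits.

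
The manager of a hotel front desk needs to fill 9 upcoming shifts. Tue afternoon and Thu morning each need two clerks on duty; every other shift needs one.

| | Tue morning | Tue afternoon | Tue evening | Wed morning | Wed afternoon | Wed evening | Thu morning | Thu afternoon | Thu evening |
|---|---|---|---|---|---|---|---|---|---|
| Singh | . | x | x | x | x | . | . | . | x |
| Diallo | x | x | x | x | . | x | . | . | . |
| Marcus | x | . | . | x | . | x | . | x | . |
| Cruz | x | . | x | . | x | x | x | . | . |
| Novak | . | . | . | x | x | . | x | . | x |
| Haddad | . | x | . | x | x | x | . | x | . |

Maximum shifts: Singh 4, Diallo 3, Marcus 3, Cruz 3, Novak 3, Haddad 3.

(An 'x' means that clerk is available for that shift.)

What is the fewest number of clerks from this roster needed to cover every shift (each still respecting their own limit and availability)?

11 slots to fill and no one can take more than 4, so at least ⌈11/4⌉ = 3 clerks are needed.
Any 3 clerks together have capacity at most 4+3+3 = 10 < 11 slots, so 3 can never suffice.
Singh, Cruz, Novak, and Haddad alone can cover everything: Tue morning→Cruz, Tue afternoon→Singh+Haddad, Tue evening→Singh, Wed morning→Singh, Wed afternoon→Novak, Wed evening→Cruz, Thu morning→Cruz+Novak, Thu afternoon→Haddad, Thu evening→Singh.

4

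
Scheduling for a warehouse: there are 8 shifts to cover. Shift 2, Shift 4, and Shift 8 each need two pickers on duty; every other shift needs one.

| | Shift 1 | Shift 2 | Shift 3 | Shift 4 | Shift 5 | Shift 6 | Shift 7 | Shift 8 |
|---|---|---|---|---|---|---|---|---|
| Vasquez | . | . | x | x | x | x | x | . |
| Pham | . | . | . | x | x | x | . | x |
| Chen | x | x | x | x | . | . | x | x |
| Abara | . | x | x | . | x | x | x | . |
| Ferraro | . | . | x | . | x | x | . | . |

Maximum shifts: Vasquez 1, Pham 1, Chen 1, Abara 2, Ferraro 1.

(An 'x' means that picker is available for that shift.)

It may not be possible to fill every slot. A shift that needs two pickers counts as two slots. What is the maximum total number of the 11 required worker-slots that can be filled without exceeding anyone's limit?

Total capacity across all pickers is 1+1+1+2+1 = 6, and 11 slots are needed, so at most 6 can be filled.
An assignment achieving 6: Shift 1→Chen, Shift 2→Abara, Shift 3→Ferraro, Shift 4→Vasquez, Shift 7→Abara, Shift 8→Pham.
Loads: Vasquez 1/1, Pham 1/1, Chen 1/1, Abara 2/2, Ferraro 1/1.

6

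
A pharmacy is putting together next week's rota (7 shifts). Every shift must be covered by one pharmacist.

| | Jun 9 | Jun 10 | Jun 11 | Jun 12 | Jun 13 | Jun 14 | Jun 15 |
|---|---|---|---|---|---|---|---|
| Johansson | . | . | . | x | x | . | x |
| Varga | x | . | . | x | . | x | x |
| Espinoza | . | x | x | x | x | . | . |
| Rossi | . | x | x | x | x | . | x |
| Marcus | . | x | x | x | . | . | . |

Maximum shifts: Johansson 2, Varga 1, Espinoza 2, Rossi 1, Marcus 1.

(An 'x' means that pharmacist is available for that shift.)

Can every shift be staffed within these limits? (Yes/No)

No

Total capacity is 7 and 7 slots are needed, so capacity alone doesn't rule it out.
Shifts {Jun 9, Jun 14} need 2 worker-slots in total, but the pharmacists available for any of those shifts (Varga) can supply at most 1 among them. So no valid schedule exists.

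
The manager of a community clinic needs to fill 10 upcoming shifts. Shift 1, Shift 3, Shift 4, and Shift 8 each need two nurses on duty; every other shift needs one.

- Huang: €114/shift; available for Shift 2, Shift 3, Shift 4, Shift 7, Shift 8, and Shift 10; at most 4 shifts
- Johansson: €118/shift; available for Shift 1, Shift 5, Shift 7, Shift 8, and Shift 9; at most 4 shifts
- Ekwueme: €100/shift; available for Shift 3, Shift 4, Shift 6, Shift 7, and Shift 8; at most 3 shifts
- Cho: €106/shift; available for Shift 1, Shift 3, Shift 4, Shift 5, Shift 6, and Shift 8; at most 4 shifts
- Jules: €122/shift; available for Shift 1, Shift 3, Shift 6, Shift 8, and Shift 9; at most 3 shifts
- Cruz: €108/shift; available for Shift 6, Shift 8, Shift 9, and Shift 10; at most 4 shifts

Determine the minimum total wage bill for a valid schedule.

Shift 2 can only be covered by Huang, so that assignment is forced.
Picking the cheapest available nurse for each shift independently would cost €1478, but that ignores the shift limits.
An optimal schedule: Shift 1→Cho+Johansson, Shift 2→Huang, Shift 3→Ekwueme+Cho, Shift 4→Ekwueme+Cho, Shift 5→Cho, Shift 6→Cruz, Shift 7→Ekwueme, Shift 8→Cruz+Huang, Shift 9→Cruz, Shift 10→Cruz.
Total: 106 + 118 + 114 + 100 + 106 + 100 + 106 + 106 + 108 + 100 + 108 + 114 + 108 + 108 = €1502.

€1502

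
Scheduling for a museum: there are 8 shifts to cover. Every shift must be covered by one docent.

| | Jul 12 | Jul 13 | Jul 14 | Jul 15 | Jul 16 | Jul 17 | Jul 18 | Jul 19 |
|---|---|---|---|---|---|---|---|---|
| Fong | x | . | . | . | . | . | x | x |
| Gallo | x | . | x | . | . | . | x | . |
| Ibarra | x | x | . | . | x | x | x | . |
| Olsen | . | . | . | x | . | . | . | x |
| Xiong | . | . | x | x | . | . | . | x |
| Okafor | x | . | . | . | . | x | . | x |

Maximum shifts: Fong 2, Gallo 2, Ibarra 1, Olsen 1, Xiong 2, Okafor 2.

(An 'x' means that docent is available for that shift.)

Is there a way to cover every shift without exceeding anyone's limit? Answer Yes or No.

Total capacity is 10 and 8 slots are needed, so capacity alone doesn't rule it out.
Shifts {Jul 13, Jul 16} need 2 worker-slots in total, but the docents available for any of those shifts (Ibarra) can supply at most 1 among them. So no valid schedule exists.

No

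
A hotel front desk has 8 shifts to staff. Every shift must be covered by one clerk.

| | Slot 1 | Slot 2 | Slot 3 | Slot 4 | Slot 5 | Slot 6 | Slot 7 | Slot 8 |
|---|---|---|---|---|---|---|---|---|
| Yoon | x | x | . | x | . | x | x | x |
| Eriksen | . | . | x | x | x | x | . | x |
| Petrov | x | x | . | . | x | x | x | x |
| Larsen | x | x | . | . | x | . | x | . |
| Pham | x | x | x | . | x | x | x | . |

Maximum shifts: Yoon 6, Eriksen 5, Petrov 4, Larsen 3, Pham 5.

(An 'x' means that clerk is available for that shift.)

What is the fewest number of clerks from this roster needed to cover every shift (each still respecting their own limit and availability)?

2

8 slots to fill and no one can take more than 6, so at least ⌈8/6⌉ = 2 clerks are needed.
Yoon and Eriksen alone can cover everything: Slot 1→Yoon, Slot 2→Yoon, Slot 3→Eriksen, Slot 4→Yoon, Slot 5→Eriksen, Slot 6→Yoon, Slot 7→Yoon, Slot 8→Yoon.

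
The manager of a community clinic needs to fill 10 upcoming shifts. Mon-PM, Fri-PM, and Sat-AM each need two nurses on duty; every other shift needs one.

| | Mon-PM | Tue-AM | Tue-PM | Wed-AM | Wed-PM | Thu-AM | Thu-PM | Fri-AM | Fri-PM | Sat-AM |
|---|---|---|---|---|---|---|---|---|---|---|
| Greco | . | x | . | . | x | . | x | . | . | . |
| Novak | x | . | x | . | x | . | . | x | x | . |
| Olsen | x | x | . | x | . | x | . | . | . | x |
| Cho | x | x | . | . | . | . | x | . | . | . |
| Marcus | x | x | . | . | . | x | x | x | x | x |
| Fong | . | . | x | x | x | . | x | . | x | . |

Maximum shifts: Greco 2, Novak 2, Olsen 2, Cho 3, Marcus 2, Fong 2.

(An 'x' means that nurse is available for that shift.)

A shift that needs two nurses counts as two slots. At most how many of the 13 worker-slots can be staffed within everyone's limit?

Total capacity across all nurses is 2+2+2+3+2+2 = 13, and 13 slots are needed, so at most 13 can be filled.
An assignment achieving 12: Mon-PM→Cho, Tue-AM→Greco, Tue-PM→Novak, Wed-AM→Fong, Wed-PM→Greco, Thu-AM→Olsen, Thu-PM→Cho, Fri-AM→Novak, Fri-PM→Marcus+Fong, Sat-AM→Olsen+Marcus.
Loads: Greco 2/2, Novak 2/2, Olsen 2/2, Cho 2/3, Marcus 2/2, Fong 2/2.

12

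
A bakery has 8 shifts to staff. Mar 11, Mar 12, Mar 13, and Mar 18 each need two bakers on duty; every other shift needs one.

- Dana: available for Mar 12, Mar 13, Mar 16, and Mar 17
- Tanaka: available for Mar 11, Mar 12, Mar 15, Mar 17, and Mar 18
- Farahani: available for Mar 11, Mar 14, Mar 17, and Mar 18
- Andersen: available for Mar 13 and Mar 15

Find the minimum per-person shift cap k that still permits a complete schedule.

With 4 bakers and 12 worker-slots to fill, someone must work at least ⌈12/4⌉ = 3 shifts, so k ≥ 3.
k = 3 is infeasible (exhaustive check).
k = 4 works: Mar 11→Tanaka+Farahani, Mar 12→Dana+Tanaka, Mar 13→Dana+Andersen, Mar 14→Farahani, Mar 15→Tanaka, Mar 16→Dana, Mar 17→Dana, Mar 18→Tanaka+Farahani.
Loads: Dana 4, Tanaka 4, Farahani 3, Andersen 1 — all ≤ 4.

4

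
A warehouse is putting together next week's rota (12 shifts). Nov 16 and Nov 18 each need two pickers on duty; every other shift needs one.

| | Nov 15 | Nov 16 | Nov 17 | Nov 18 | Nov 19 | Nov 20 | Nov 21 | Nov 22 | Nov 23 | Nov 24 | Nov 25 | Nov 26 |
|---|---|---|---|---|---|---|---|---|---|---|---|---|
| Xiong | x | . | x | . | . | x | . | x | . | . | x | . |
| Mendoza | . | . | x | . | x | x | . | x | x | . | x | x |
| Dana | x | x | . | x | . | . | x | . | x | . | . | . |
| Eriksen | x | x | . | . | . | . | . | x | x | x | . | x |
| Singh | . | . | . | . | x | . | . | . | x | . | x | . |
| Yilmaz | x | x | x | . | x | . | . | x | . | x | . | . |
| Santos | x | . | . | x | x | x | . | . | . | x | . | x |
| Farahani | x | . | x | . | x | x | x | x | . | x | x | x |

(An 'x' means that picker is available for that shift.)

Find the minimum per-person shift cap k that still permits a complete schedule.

With 8 pickers and 14 worker-slots to fill, someone must work at least ⌈14/8⌉ = 2 shifts, so k ≥ 2.
k = 2 works: Nov 15→Farahani, Nov 16→Eriksen+Yilmaz, Nov 17→Xiong, Nov 18→Dana+Santos, Nov 19→Singh, Nov 20→Xiong, Nov 21→Dana, Nov 22→Yilmaz, Nov 23→Mendoza, Nov 24→Eriksen, Nov 25→Mendoza, Nov 26→Santos.
Loads: Xiong 2, Mendoza 2, Dana 2, Eriksen 2, Singh 1, Yilmaz 2, Santos 2, Farahani 1 — all ≤ 2.

2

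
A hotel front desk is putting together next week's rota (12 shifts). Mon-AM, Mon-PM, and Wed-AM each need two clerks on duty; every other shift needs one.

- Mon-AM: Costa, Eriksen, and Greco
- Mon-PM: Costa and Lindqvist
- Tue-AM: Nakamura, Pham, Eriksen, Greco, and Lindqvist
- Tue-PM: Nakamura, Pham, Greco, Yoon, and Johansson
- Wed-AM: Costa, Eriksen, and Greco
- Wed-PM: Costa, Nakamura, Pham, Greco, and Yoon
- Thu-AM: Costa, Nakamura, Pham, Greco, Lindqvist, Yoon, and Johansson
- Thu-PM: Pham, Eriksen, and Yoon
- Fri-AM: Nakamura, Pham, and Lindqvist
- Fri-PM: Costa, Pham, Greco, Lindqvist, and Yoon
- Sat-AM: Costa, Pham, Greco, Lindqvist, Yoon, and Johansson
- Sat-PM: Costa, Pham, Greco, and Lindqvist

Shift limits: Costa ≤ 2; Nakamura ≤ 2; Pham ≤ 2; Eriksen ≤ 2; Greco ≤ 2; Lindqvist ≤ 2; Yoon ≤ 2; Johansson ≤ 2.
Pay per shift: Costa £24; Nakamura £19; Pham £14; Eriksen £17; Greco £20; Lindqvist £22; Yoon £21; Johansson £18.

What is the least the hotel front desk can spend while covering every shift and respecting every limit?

£286

Mon-PM can only be covered by Costa and Lindqvist, so that assignment is forced.
Picking the cheapest available clerk for each shift independently would cost £246, but that ignores the shift limits.
An optimal schedule: Mon-AM→Eriksen+Greco, Mon-PM→Lindqvist+Costa, Tue-AM→Nakamura, Tue-PM→Johansson, Wed-AM→Eriksen+Greco, Wed-PM→Nakamura, Thu-AM→Yoon, Thu-PM→Pham, Fri-AM→Pham, Fri-PM→Yoon, Sat-AM→Johansson, Sat-PM→Lindqvist.
Total: 17 + 20 + 22 + 24 + 19 + 18 + 17 + 20 + 19 + 21 + 14 + 14 + 21 + 18 + 22 = £286.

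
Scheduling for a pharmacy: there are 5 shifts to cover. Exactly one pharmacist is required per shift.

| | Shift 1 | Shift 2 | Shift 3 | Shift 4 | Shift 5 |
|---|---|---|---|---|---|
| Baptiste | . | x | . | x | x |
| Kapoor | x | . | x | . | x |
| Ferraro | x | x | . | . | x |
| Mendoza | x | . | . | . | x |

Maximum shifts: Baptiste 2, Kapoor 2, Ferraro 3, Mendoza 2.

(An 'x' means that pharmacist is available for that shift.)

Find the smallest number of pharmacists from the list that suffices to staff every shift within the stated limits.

3

5 slots to fill and no one can take more than 3, so at least ⌈5/3⌉ = 2 pharmacists are needed.
No set of 2 pharmacists can cover every shift (each such set leaves at least one shift with no one available or exceeds a cap).
Baptiste, Kapoor, and Ferraro alone can cover everything: Shift 1→Kapoor, Shift 2→Baptiste, Shift 3→Kapoor, Shift 4→Baptiste, Shift 5→Ferraro.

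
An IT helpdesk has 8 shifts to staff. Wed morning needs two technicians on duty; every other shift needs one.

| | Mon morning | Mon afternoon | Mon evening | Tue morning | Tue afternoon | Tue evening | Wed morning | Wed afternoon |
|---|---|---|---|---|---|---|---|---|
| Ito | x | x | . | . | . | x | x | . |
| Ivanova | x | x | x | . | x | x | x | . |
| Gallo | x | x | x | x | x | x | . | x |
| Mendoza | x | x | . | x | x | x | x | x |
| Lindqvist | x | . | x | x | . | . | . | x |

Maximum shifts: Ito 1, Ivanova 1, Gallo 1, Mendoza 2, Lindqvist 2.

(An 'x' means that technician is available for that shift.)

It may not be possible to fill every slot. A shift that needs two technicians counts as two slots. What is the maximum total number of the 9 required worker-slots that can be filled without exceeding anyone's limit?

7

Total capacity across all technicians is 1+1+1+2+2 = 7, and 9 slots are needed, so at most 7 can be filled.
An assignment achieving 7: Mon morning→Lindqvist, Mon evening→Ivanova, Tue morning→Gallo, Tue afternoon→Mendoza, Wed morning→Ito+Mendoza, Wed afternoon→Lindqvist.
Loads: Ito 1/1, Ivanova 1/1, Gallo 1/1, Mendoza 2/2, Lindqvist 2/2.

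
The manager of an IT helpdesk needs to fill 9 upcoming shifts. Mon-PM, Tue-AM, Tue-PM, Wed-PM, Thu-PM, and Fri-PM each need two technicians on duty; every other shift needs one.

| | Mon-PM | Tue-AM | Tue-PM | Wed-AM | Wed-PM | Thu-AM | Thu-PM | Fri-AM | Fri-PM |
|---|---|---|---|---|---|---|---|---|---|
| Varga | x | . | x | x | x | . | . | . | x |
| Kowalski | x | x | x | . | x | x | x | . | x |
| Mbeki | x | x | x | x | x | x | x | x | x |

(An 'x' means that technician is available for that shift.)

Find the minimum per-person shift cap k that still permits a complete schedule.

5

With 3 technicians and 15 worker-slots to fill, someone must work at least ⌈15/3⌉ = 5 shifts, so k ≥ 5.
k = 5 works: Mon-PM→Varga+Kowalski, Tue-AM→Kowalski+Mbeki, Tue-PM→Varga+Kowalski, Wed-AM→Varga, Wed-PM→Varga+Mbeki, Thu-AM→Kowalski, Thu-PM→Kowalski+Mbeki, Fri-AM→Mbeki, Fri-PM→Varga+Mbeki.
Loads: Varga 5, Kowalski 5, Mbeki 5 — all ≤ 5.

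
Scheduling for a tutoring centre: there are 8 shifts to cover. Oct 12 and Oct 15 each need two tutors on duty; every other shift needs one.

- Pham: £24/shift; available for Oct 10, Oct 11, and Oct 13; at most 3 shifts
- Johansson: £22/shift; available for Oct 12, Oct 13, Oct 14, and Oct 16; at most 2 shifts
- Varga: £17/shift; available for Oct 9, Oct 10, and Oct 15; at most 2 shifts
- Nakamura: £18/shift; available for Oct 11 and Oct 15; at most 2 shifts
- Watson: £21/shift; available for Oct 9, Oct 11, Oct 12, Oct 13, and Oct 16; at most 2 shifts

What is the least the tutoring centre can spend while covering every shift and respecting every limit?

Oct 12 can only be covered by Johansson and Watson, so that assignment is forced.
Oct 14 can only be covered by Johansson, so that assignment is forced.
Oct 15 can only be covered by Varga and Nakamura, so that assignment is forced.
Picking the cheapest available tutor for each shift independently would cost £194, but that ignores the shift limits.
An optimal schedule: Oct 9→Varga, Oct 10→Pham, Oct 11→Nakamura, Oct 12→Watson+Johansson, Oct 13→Pham, Oct 14→Johansson, Oct 15→Varga+Nakamura, Oct 16→Watson.
Total: 17 + 24 + 18 + 21 + 22 + 24 + 22 + 17 + 18 + 21 = £204.

£204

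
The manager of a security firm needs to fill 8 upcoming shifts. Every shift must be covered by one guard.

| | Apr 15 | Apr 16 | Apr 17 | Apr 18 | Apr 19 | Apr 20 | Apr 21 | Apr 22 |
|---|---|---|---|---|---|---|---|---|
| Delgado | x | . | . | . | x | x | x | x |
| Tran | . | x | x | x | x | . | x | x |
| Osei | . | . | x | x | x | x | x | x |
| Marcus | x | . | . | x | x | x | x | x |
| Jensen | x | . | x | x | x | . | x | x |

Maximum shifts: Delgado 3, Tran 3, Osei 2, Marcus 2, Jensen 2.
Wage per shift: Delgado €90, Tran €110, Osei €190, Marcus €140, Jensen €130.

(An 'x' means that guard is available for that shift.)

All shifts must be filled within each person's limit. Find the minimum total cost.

€860

Apr 16 can only be covered by Tran, so that assignment is forced.
Picking the cheapest available guard for each shift independently would cost €780, but that ignores the shift limits.
An optimal schedule: Apr 15→Delgado, Apr 16→Tran, Apr 17→Tran, Apr 18→Tran, Apr 19→Delgado, Apr 20→Delgado, Apr 21→Jensen, Apr 22→Jensen.
Total: 90 + 110 + 110 + 110 + 90 + 90 + 130 + 130 = €860.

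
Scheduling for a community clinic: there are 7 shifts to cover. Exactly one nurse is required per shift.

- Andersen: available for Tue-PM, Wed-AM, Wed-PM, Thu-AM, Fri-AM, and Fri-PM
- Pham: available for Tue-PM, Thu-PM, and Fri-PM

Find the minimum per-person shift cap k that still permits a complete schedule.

With 2 nurses and 7 worker-slots to fill, someone must work at least ⌈7/2⌉ = 4 shifts, so k ≥ 4.
k = 4 works: Tue-PM→Pham, Wed-AM→Andersen, Wed-PM→Andersen, Thu-AM→Andersen, Thu-PM→Pham, Fri-AM→Andersen, Fri-PM→Pham.
Loads: Andersen 4, Pham 3 — all ≤ 4.

4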